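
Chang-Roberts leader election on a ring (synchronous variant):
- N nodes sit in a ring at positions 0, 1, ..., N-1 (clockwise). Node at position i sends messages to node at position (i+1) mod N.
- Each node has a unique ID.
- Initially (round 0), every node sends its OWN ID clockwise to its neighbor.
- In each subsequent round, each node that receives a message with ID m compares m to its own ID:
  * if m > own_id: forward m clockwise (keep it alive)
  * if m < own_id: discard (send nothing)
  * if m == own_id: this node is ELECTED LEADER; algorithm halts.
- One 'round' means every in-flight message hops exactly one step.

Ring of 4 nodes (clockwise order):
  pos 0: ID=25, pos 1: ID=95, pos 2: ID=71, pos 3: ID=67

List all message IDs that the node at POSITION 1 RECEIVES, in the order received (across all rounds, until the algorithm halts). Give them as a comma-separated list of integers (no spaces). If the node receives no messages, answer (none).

Answer: 25,67,71,95

Derivation:
Round 1: pos1(id95) recv 25: drop; pos2(id71) recv 95: fwd; pos3(id67) recv 71: fwd; pos0(id25) recv 67: fwd
Round 2: pos3(id67) recv 95: fwd; pos0(id25) recv 71: fwd; pos1(id95) recv 67: drop
Round 3: pos0(id25) recv 95: fwd; pos1(id95) recv 71: drop
Round 4: pos1(id95) recv 95: ELECTED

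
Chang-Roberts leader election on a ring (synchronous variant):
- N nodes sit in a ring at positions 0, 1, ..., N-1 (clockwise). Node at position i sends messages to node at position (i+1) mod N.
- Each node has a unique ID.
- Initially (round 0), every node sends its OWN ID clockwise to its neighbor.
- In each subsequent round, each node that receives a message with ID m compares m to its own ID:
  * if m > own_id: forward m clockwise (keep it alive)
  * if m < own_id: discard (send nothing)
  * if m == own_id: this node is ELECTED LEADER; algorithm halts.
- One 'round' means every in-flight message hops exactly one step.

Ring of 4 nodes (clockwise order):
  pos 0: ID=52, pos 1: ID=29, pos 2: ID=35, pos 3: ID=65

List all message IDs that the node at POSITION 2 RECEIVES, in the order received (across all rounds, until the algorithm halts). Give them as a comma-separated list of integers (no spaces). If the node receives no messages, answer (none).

Round 1: pos1(id29) recv 52: fwd; pos2(id35) recv 29: drop; pos3(id65) recv 35: drop; pos0(id52) recv 65: fwd
Round 2: pos2(id35) recv 52: fwd; pos1(id29) recv 65: fwd
Round 3: pos3(id65) recv 52: drop; pos2(id35) recv 65: fwd
Round 4: pos3(id65) recv 65: ELECTED

Answer: 29,52,65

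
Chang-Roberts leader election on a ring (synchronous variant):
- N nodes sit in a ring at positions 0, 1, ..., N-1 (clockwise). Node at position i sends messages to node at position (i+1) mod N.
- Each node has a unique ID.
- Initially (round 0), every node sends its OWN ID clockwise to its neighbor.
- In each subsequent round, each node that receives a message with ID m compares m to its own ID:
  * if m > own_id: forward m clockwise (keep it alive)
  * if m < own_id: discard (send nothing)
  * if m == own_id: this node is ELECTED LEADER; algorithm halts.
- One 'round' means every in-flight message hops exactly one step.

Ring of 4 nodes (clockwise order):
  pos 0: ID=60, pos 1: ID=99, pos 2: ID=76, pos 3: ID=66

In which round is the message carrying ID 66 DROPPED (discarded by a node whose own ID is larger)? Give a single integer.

Round 1: pos1(id99) recv 60: drop; pos2(id76) recv 99: fwd; pos3(id66) recv 76: fwd; pos0(id60) recv 66: fwd
Round 2: pos3(id66) recv 99: fwd; pos0(id60) recv 76: fwd; pos1(id99) recv 66: drop
Round 3: pos0(id60) recv 99: fwd; pos1(id99) recv 76: drop
Round 4: pos1(id99) recv 99: ELECTED
Message ID 66 originates at pos 3; dropped at pos 1 in round 2

Answer: 2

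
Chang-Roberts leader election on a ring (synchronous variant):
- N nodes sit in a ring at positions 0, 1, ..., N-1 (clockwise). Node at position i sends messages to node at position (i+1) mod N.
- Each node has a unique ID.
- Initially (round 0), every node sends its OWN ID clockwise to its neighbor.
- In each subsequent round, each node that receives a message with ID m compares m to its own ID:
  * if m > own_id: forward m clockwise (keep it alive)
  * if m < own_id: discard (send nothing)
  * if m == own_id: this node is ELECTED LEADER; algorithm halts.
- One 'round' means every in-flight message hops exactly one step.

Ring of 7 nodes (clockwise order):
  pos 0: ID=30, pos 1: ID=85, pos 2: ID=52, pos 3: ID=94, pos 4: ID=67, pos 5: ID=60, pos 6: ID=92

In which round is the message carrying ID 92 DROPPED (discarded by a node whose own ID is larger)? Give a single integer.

Answer: 4

Derivation:
Round 1: pos1(id85) recv 30: drop; pos2(id52) recv 85: fwd; pos3(id94) recv 52: drop; pos4(id67) recv 94: fwd; pos5(id60) recv 67: fwd; pos6(id92) recv 60: drop; pos0(id30) recv 92: fwd
Round 2: pos3(id94) recv 85: drop; pos5(id60) recv 94: fwd; pos6(id92) recv 67: drop; pos1(id85) recv 92: fwd
Round 3: pos6(id92) recv 94: fwd; pos2(id52) recv 92: fwd
Round 4: pos0(id30) recv 94: fwd; pos3(id94) recv 92: drop
Round 5: pos1(id85) recv 94: fwd
Round 6: pos2(id52) recv 94: fwd
Round 7: pos3(id94) recv 94: ELECTED
Message ID 92 originates at pos 6; dropped at pos 3 in round 4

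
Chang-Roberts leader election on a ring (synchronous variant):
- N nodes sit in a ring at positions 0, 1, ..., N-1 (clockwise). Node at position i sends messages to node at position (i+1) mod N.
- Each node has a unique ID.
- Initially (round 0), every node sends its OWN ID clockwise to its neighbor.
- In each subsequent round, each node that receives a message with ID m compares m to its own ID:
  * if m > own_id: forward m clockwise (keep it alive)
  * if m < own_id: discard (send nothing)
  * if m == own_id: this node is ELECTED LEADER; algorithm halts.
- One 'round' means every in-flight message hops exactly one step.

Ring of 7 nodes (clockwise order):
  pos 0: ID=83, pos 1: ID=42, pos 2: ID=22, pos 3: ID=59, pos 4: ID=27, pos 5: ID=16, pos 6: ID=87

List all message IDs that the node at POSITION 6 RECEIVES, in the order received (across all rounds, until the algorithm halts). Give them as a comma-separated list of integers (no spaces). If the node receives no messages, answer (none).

Round 1: pos1(id42) recv 83: fwd; pos2(id22) recv 42: fwd; pos3(id59) recv 22: drop; pos4(id27) recv 59: fwd; pos5(id16) recv 27: fwd; pos6(id87) recv 16: drop; pos0(id83) recv 87: fwd
Round 2: pos2(id22) recv 83: fwd; pos3(id59) recv 42: drop; pos5(id16) recv 59: fwd; pos6(id87) recv 27: drop; pos1(id42) recv 87: fwd
Round 3: pos3(id59) recv 83: fwd; pos6(id87) recv 59: drop; pos2(id22) recv 87: fwd
Round 4: pos4(id27) recv 83: fwd; pos3(id59) recv 87: fwd
Round 5: pos5(id16) recv 83: fwd; pos4(id27) recv 87: fwd
Round 6: pos6(id87) recv 83: drop; pos5(id16) recv 87: fwd
Round 7: pos6(id87) recv 87: ELECTED

Answer: 16,27,59,83,87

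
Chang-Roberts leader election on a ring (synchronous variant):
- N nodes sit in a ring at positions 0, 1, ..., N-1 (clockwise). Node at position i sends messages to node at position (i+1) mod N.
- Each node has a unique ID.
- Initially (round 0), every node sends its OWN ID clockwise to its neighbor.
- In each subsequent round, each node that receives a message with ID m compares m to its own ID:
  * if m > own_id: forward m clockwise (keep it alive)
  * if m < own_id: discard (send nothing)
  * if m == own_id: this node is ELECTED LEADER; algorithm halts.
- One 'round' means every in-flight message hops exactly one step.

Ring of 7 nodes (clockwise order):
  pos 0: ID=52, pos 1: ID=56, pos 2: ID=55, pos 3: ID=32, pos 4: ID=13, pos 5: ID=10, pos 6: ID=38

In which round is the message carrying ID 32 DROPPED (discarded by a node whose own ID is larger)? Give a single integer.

Round 1: pos1(id56) recv 52: drop; pos2(id55) recv 56: fwd; pos3(id32) recv 55: fwd; pos4(id13) recv 32: fwd; pos5(id10) recv 13: fwd; pos6(id38) recv 10: drop; pos0(id52) recv 38: drop
Round 2: pos3(id32) recv 56: fwd; pos4(id13) recv 55: fwd; pos5(id10) recv 32: fwd; pos6(id38) recv 13: drop
Round 3: pos4(id13) recv 56: fwd; pos5(id10) recv 55: fwd; pos6(id38) recv 32: drop
Round 4: pos5(id10) recv 56: fwd; pos6(id38) recv 55: fwd
Round 5: pos6(id38) recv 56: fwd; pos0(id52) recv 55: fwd
Round 6: pos0(id52) recv 56: fwd; pos1(id56) recv 55: drop
Round 7: pos1(id56) recv 56: ELECTED
Message ID 32 originates at pos 3; dropped at pos 6 in round 3

Answer: 3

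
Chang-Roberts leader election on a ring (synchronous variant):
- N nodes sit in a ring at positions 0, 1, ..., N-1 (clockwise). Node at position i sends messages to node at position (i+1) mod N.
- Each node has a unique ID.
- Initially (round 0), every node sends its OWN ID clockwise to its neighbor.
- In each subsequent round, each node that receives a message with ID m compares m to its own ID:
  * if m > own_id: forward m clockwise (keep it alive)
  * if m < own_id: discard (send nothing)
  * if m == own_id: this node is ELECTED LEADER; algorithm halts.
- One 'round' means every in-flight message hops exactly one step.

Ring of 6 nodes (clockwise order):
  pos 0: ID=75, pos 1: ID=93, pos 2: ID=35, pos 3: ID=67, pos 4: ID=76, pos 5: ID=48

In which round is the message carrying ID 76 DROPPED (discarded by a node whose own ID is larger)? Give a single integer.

Round 1: pos1(id93) recv 75: drop; pos2(id35) recv 93: fwd; pos3(id67) recv 35: drop; pos4(id76) recv 67: drop; pos5(id48) recv 76: fwd; pos0(id75) recv 48: drop
Round 2: pos3(id67) recv 93: fwd; pos0(id75) recv 76: fwd
Round 3: pos4(id76) recv 93: fwd; pos1(id93) recv 76: drop
Round 4: pos5(id48) recv 93: fwd
Round 5: pos0(id75) recv 93: fwd
Round 6: pos1(id93) recv 93: ELECTED
Message ID 76 originates at pos 4; dropped at pos 1 in round 3

Answer: 3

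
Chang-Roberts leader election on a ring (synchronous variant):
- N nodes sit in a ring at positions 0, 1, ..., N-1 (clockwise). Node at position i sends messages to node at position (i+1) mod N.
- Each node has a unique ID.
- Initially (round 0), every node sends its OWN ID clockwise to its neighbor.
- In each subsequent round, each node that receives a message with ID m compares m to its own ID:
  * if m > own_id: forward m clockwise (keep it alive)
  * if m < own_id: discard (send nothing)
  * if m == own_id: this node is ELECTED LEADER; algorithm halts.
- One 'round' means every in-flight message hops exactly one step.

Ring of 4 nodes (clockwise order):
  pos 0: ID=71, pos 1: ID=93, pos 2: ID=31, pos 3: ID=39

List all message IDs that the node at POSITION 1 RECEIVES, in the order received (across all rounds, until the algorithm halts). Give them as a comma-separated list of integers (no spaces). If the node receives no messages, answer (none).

Answer: 71,93

Derivation:
Round 1: pos1(id93) recv 71: drop; pos2(id31) recv 93: fwd; pos3(id39) recv 31: drop; pos0(id71) recv 39: drop
Round 2: pos3(id39) recv 93: fwd
Round 3: pos0(id71) recv 93: fwd
Round 4: pos1(id93) recv 93: ELECTED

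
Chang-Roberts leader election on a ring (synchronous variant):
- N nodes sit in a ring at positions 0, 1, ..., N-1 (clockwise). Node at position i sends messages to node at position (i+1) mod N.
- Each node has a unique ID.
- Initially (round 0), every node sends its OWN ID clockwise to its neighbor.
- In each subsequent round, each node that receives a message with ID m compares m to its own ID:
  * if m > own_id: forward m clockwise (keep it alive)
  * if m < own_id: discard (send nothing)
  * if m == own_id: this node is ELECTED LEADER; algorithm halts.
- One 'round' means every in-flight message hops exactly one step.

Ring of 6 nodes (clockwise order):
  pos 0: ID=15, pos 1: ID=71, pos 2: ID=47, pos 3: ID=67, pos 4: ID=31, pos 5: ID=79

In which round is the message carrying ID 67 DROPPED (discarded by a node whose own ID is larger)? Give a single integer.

Answer: 2

Derivation:
Round 1: pos1(id71) recv 15: drop; pos2(id47) recv 71: fwd; pos3(id67) recv 47: drop; pos4(id31) recv 67: fwd; pos5(id79) recv 31: drop; pos0(id15) recv 79: fwd
Round 2: pos3(id67) recv 71: fwd; pos5(id79) recv 67: drop; pos1(id71) recv 79: fwd
Round 3: pos4(id31) recv 71: fwd; pos2(id47) recv 79: fwd
Round 4: pos5(id79) recv 71: drop; pos3(id67) recv 79: fwd
Round 5: pos4(id31) recv 79: fwd
Round 6: pos5(id79) recv 79: ELECTED
Message ID 67 originates at pos 3; dropped at pos 5 in round 2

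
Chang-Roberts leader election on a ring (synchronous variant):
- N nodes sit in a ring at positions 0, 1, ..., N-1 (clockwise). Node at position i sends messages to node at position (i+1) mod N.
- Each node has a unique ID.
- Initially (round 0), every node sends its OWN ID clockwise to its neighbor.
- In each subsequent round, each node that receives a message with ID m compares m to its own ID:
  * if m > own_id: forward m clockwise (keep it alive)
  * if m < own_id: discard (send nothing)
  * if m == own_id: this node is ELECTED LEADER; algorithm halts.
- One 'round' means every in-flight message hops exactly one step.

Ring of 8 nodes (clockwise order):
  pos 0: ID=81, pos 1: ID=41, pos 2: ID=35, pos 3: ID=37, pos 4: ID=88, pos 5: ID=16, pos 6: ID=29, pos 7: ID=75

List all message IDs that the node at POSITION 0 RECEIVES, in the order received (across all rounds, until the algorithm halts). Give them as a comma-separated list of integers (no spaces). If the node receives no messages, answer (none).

Round 1: pos1(id41) recv 81: fwd; pos2(id35) recv 41: fwd; pos3(id37) recv 35: drop; pos4(id88) recv 37: drop; pos5(id16) recv 88: fwd; pos6(id29) recv 16: drop; pos7(id75) recv 29: drop; pos0(id81) recv 75: drop
Round 2: pos2(id35) recv 81: fwd; pos3(id37) recv 41: fwd; pos6(id29) recv 88: fwd
Round 3: pos3(id37) recv 81: fwd; pos4(id88) recv 41: drop; pos7(id75) recv 88: fwd
Round 4: pos4(id88) recv 81: drop; pos0(id81) recv 88: fwd
Round 5: pos1(id41) recv 88: fwd
Round 6: pos2(id35) recv 88: fwd
Round 7: pos3(id37) recv 88: fwd
Round 8: pos4(id88) recv 88: ELECTED

Answer: 75,88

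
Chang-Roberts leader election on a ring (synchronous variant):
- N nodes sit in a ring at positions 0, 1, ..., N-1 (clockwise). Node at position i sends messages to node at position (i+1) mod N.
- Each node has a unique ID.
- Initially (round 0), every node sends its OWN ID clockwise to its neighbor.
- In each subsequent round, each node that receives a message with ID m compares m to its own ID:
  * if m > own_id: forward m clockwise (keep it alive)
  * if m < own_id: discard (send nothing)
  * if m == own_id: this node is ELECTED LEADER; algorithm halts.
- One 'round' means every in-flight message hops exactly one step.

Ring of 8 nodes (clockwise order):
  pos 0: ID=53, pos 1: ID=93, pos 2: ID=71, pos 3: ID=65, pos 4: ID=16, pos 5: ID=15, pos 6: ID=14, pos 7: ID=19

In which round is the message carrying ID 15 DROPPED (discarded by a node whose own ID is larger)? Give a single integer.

Round 1: pos1(id93) recv 53: drop; pos2(id71) recv 93: fwd; pos3(id65) recv 71: fwd; pos4(id16) recv 65: fwd; pos5(id15) recv 16: fwd; pos6(id14) recv 15: fwd; pos7(id19) recv 14: drop; pos0(id53) recv 19: drop
Round 2: pos3(id65) recv 93: fwd; pos4(id16) recv 71: fwd; pos5(id15) recv 65: fwd; pos6(id14) recv 16: fwd; pos7(id19) recv 15: drop
Round 3: pos4(id16) recv 93: fwd; pos5(id15) recv 71: fwd; pos6(id14) recv 65: fwd; pos7(id19) recv 16: drop
Round 4: pos5(id15) recv 93: fwd; pos6(id14) recv 71: fwd; pos7(id19) recv 65: fwd
Round 5: pos6(id14) recv 93: fwd; pos7(id19) recv 71: fwd; pos0(id53) recv 65: fwd
Round 6: pos7(id19) recv 93: fwd; pos0(id53) recv 71: fwd; pos1(id93) recv 65: drop
Round 7: pos0(id53) recv 93: fwd; pos1(id93) recv 71: drop
Round 8: pos1(id93) recv 93: ELECTED
Message ID 15 originates at pos 5; dropped at pos 7 in round 2

Answer: 2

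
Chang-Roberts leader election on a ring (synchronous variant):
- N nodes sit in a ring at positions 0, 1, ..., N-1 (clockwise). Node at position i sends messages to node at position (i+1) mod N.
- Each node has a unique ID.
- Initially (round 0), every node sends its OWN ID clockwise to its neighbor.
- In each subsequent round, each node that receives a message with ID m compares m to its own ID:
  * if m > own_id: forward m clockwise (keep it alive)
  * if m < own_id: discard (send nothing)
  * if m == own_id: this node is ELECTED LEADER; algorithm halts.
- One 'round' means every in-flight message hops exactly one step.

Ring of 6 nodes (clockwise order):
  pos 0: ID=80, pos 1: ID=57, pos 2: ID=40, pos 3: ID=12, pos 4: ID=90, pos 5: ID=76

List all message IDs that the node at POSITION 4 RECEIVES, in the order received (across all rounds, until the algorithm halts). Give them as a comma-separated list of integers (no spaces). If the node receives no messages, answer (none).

Answer: 12,40,57,80,90

Derivation:
Round 1: pos1(id57) recv 80: fwd; pos2(id40) recv 57: fwd; pos3(id12) recv 40: fwd; pos4(id90) recv 12: drop; pos5(id76) recv 90: fwd; pos0(id80) recv 76: drop
Round 2: pos2(id40) recv 80: fwd; pos3(id12) recv 57: fwd; pos4(id90) recv 40: drop; pos0(id80) recv 90: fwd
Round 3: pos3(id12) recv 80: fwd; pos4(id90) recv 57: drop; pos1(id57) recv 90: fwd
Round 4: pos4(id90) recv 80: drop; pos2(id40) recv 90: fwd
Round 5: pos3(id12) recv 90: fwd
Round 6: pos4(id90) recv 90: ELECTED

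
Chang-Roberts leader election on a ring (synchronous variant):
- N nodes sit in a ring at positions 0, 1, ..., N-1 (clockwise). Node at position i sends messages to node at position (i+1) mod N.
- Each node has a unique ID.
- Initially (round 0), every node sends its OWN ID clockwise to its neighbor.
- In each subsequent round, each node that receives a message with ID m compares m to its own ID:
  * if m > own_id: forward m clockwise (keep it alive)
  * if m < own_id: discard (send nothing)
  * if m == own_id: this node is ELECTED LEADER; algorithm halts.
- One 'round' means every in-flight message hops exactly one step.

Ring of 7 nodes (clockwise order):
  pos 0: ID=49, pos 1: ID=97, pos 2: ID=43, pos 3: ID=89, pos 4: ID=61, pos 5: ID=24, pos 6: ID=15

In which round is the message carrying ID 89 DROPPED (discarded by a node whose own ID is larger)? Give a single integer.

Round 1: pos1(id97) recv 49: drop; pos2(id43) recv 97: fwd; pos3(id89) recv 43: drop; pos4(id61) recv 89: fwd; pos5(id24) recv 61: fwd; pos6(id15) recv 24: fwd; pos0(id49) recv 15: drop
Round 2: pos3(id89) recv 97: fwd; pos5(id24) recv 89: fwd; pos6(id15) recv 61: fwd; pos0(id49) recv 24: drop
Round 3: pos4(id61) recv 97: fwd; pos6(id15) recv 89: fwd; pos0(id49) recv 61: fwd
Round 4: pos5(id24) recv 97: fwd; pos0(id49) recv 89: fwd; pos1(id97) recv 61: drop
Round 5: pos6(id15) recv 97: fwd; pos1(id97) recv 89: drop
Round 6: pos0(id49) recv 97: fwd
Round 7: pos1(id97) recv 97: ELECTED
Message ID 89 originates at pos 3; dropped at pos 1 in round 5

Answer: 5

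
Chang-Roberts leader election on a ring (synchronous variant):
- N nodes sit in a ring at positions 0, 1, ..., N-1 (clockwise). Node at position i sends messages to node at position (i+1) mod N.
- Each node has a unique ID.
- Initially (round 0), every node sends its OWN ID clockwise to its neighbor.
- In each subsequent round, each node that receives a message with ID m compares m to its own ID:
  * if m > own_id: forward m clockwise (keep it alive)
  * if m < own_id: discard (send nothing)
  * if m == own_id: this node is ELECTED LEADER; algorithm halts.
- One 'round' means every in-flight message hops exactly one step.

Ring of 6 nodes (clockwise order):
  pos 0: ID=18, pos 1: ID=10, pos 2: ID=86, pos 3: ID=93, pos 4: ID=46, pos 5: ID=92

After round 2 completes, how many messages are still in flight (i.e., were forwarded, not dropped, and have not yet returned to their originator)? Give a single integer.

Answer: 2

Derivation:
Round 1: pos1(id10) recv 18: fwd; pos2(id86) recv 10: drop; pos3(id93) recv 86: drop; pos4(id46) recv 93: fwd; pos5(id92) recv 46: drop; pos0(id18) recv 92: fwd
Round 2: pos2(id86) recv 18: drop; pos5(id92) recv 93: fwd; pos1(id10) recv 92: fwd
After round 2: 2 messages still in flight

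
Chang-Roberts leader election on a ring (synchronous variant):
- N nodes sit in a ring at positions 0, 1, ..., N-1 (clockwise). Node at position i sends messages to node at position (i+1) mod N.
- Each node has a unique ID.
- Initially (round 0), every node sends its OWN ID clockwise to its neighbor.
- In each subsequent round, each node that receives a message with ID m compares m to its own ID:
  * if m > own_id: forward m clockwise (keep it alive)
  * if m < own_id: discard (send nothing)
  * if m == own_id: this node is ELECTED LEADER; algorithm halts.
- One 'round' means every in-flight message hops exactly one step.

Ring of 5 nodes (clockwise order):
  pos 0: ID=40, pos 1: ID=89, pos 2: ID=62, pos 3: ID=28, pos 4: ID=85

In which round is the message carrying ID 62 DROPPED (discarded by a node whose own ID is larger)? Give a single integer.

Round 1: pos1(id89) recv 40: drop; pos2(id62) recv 89: fwd; pos3(id28) recv 62: fwd; pos4(id85) recv 28: drop; pos0(id40) recv 85: fwd
Round 2: pos3(id28) recv 89: fwd; pos4(id85) recv 62: drop; pos1(id89) recv 85: drop
Round 3: pos4(id85) recv 89: fwd
Round 4: pos0(id40) recv 89: fwd
Round 5: pos1(id89) recv 89: ELECTED
Message ID 62 originates at pos 2; dropped at pos 4 in round 2

Answer: 2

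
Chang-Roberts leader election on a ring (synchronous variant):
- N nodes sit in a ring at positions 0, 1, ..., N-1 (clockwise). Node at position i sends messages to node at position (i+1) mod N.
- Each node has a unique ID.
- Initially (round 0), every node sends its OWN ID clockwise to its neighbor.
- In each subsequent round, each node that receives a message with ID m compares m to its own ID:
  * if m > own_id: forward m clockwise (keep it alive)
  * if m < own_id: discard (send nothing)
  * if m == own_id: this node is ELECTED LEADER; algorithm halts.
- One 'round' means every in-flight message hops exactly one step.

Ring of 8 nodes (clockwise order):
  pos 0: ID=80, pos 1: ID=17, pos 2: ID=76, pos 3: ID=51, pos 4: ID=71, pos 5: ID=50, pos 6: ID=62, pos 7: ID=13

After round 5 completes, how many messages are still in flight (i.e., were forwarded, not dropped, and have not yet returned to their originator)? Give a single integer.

Answer: 2

Derivation:
Round 1: pos1(id17) recv 80: fwd; pos2(id76) recv 17: drop; pos3(id51) recv 76: fwd; pos4(id71) recv 51: drop; pos5(id50) recv 71: fwd; pos6(id62) recv 50: drop; pos7(id13) recv 62: fwd; pos0(id80) recv 13: drop
Round 2: pos2(id76) recv 80: fwd; pos4(id71) recv 76: fwd; pos6(id62) recv 71: fwd; pos0(id80) recv 62: drop
Round 3: pos3(id51) recv 80: fwd; pos5(id50) recv 76: fwd; pos7(id13) recv 71: fwd
Round 4: pos4(id71) recv 80: fwd; pos6(id62) recv 76: fwd; pos0(id80) recv 71: drop
Round 5: pos5(id50) recv 80: fwd; pos7(id13) recv 76: fwd
After round 5: 2 messages still in flight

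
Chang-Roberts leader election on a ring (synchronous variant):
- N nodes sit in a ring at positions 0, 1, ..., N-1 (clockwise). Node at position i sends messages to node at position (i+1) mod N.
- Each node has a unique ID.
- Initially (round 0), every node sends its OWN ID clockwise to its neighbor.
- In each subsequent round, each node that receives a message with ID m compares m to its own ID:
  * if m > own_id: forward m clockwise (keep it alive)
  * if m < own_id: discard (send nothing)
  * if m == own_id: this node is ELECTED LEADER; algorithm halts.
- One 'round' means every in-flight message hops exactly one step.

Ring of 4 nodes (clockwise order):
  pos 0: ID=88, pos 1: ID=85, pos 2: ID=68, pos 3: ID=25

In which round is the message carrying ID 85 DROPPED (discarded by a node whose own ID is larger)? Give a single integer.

Answer: 3

Derivation:
Round 1: pos1(id85) recv 88: fwd; pos2(id68) recv 85: fwd; pos3(id25) recv 68: fwd; pos0(id88) recv 25: drop
Round 2: pos2(id68) recv 88: fwd; pos3(id25) recv 85: fwd; pos0(id88) recv 68: drop
Round 3: pos3(id25) recv 88: fwd; pos0(id88) recv 85: drop
Round 4: pos0(id88) recv 88: ELECTED
Message ID 85 originates at pos 1; dropped at pos 0 in round 3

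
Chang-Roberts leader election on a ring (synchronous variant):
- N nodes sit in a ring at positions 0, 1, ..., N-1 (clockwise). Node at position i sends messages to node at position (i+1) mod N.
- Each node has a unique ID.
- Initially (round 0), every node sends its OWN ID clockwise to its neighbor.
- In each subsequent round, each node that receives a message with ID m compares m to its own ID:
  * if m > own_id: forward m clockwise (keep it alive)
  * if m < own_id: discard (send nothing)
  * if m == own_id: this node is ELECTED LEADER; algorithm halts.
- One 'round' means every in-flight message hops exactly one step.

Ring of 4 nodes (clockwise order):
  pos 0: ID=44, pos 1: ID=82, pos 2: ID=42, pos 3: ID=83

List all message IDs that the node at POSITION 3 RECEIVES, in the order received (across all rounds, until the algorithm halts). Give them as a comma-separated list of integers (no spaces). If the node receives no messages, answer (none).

Answer: 42,82,83

Derivation:
Round 1: pos1(id82) recv 44: drop; pos2(id42) recv 82: fwd; pos3(id83) recv 42: drop; pos0(id44) recv 83: fwd
Round 2: pos3(id83) recv 82: drop; pos1(id82) recv 83: fwd
Round 3: pos2(id42) recv 83: fwd
Round 4: pos3(id83) recv 83: ELECTED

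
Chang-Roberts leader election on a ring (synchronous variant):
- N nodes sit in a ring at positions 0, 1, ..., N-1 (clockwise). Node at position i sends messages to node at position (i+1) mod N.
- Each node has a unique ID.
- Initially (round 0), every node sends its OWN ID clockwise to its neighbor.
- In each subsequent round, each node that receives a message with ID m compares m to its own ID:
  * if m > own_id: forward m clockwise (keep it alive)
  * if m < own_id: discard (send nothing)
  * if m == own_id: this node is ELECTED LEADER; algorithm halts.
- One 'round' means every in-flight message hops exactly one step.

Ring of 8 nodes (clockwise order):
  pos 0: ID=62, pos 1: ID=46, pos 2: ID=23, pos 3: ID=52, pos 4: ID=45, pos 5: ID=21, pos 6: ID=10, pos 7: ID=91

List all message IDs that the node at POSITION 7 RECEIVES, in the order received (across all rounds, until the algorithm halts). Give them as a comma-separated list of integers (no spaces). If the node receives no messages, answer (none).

Answer: 10,21,45,52,62,91

Derivation:
Round 1: pos1(id46) recv 62: fwd; pos2(id23) recv 46: fwd; pos3(id52) recv 23: drop; pos4(id45) recv 52: fwd; pos5(id21) recv 45: fwd; pos6(id10) recv 21: fwd; pos7(id91) recv 10: drop; pos0(id62) recv 91: fwd
Round 2: pos2(id23) recv 62: fwd; pos3(id52) recv 46: drop; pos5(id21) recv 52: fwd; pos6(id10) recv 45: fwd; pos7(id91) recv 21: drop; pos1(id46) recv 91: fwd
Round 3: pos3(id52) recv 62: fwd; pos6(id10) recv 52: fwd; pos7(id91) recv 45: drop; pos2(id23) recv 91: fwd
Round 4: pos4(id45) recv 62: fwd; pos7(id91) recv 52: drop; pos3(id52) recv 91: fwd
Round 5: pos5(id21) recv 62: fwd; pos4(id45) recv 91: fwd
Round 6: pos6(id10) recv 62: fwd; pos5(id21) recv 91: fwd
Round 7: pos7(id91) recv 62: drop; pos6(id10) recv 91: fwd
Round 8: pos7(id91) recv 91: ELECTED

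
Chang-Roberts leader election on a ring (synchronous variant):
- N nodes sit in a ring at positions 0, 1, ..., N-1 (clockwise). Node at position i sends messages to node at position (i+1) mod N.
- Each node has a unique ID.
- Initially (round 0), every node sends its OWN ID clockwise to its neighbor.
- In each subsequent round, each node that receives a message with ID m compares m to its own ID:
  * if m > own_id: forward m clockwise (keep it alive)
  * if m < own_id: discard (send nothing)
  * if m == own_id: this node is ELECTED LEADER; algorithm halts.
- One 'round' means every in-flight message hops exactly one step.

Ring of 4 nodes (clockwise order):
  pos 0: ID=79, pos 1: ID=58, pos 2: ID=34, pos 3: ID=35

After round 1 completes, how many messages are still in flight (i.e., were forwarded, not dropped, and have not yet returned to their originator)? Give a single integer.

Round 1: pos1(id58) recv 79: fwd; pos2(id34) recv 58: fwd; pos3(id35) recv 34: drop; pos0(id79) recv 35: drop
After round 1: 2 messages still in flight

Answer: 2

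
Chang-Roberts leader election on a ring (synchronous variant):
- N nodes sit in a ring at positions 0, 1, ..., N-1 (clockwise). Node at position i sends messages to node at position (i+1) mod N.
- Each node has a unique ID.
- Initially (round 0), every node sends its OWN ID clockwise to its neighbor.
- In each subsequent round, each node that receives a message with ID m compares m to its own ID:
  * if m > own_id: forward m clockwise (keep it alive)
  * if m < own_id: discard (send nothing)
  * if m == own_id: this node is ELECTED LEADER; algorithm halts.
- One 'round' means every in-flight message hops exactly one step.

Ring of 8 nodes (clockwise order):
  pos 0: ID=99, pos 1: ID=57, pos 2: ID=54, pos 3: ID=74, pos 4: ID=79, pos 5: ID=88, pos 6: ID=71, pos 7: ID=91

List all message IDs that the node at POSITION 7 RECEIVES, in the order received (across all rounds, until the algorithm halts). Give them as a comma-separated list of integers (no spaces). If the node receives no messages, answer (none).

Round 1: pos1(id57) recv 99: fwd; pos2(id54) recv 57: fwd; pos3(id74) recv 54: drop; pos4(id79) recv 74: drop; pos5(id88) recv 79: drop; pos6(id71) recv 88: fwd; pos7(id91) recv 71: drop; pos0(id99) recv 91: drop
Round 2: pos2(id54) recv 99: fwd; pos3(id74) recv 57: drop; pos7(id91) recv 88: drop
Round 3: pos3(id74) recv 99: fwd
Round 4: pos4(id79) recv 99: fwd
Round 5: pos5(id88) recv 99: fwd
Round 6: pos6(id71) recv 99: fwd
Round 7: pos7(id91) recv 99: fwd
Round 8: pos0(id99) recv 99: ELECTED

Answer: 71,88,99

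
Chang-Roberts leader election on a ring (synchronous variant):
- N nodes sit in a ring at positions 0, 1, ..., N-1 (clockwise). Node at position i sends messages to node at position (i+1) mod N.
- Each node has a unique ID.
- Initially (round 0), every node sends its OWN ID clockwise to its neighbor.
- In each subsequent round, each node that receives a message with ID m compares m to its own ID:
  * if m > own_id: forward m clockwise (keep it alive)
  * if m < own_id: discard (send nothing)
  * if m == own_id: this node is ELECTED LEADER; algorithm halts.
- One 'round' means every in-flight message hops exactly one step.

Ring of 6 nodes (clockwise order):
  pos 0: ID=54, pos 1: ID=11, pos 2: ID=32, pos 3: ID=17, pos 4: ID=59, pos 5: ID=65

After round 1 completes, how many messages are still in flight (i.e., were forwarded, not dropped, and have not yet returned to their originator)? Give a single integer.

Answer: 3

Derivation:
Round 1: pos1(id11) recv 54: fwd; pos2(id32) recv 11: drop; pos3(id17) recv 32: fwd; pos4(id59) recv 17: drop; pos5(id65) recv 59: drop; pos0(id54) recv 65: fwd
After round 1: 3 messages still in flight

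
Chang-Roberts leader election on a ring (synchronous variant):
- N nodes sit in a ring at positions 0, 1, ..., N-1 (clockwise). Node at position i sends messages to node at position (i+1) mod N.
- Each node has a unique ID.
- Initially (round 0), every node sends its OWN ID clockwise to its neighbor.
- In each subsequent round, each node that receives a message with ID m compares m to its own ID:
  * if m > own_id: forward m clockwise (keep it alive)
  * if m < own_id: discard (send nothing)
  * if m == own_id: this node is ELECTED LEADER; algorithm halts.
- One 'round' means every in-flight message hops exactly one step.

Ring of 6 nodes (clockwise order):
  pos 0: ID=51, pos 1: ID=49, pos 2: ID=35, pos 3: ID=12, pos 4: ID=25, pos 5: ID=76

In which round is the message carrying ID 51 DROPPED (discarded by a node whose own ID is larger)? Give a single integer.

Answer: 5

Derivation:
Round 1: pos1(id49) recv 51: fwd; pos2(id35) recv 49: fwd; pos3(id12) recv 35: fwd; pos4(id25) recv 12: drop; pos5(id76) recv 25: drop; pos0(id51) recv 76: fwd
Round 2: pos2(id35) recv 51: fwd; pos3(id12) recv 49: fwd; pos4(id25) recv 35: fwd; pos1(id49) recv 76: fwd
Round 3: pos3(id12) recv 51: fwd; pos4(id25) recv 49: fwd; pos5(id76) recv 35: drop; pos2(id35) recv 76: fwd
Round 4: pos4(id25) recv 51: fwd; pos5(id76) recv 49: drop; pos3(id12) recv 76: fwd
Round 5: pos5(id76) recv 51: drop; pos4(id25) recv 76: fwd
Round 6: pos5(id76) recv 76: ELECTED
Message ID 51 originates at pos 0; dropped at pos 5 in round 5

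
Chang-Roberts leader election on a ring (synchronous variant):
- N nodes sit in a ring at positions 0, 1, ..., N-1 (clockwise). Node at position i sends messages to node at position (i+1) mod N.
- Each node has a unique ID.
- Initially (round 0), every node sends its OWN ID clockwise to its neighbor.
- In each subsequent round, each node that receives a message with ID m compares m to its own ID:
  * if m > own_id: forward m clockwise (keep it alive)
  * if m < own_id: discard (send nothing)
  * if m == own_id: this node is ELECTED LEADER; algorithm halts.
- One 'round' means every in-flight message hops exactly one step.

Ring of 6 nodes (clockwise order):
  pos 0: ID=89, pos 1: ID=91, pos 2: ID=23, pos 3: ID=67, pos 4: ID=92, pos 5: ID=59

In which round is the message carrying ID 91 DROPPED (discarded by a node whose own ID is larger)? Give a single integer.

Round 1: pos1(id91) recv 89: drop; pos2(id23) recv 91: fwd; pos3(id67) recv 23: drop; pos4(id92) recv 67: drop; pos5(id59) recv 92: fwd; pos0(id89) recv 59: drop
Round 2: pos3(id67) recv 91: fwd; pos0(id89) recv 92: fwd
Round 3: pos4(id92) recv 91: drop; pos1(id91) recv 92: fwd
Round 4: pos2(id23) recv 92: fwd
Round 5: pos3(id67) recv 92: fwd
Round 6: pos4(id92) recv 92: ELECTED
Message ID 91 originates at pos 1; dropped at pos 4 in round 3

Answer: 3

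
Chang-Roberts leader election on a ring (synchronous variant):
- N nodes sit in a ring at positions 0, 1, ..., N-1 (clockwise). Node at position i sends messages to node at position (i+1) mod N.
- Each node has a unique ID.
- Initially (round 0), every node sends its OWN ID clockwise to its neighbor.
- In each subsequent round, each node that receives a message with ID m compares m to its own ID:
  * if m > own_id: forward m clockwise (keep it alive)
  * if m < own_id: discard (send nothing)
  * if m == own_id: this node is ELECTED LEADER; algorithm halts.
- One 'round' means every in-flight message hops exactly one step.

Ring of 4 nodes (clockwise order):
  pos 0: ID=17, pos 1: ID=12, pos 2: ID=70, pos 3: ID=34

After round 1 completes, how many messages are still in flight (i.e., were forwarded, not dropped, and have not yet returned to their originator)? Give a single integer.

Answer: 3

Derivation:
Round 1: pos1(id12) recv 17: fwd; pos2(id70) recv 12: drop; pos3(id34) recv 70: fwd; pos0(id17) recv 34: fwd
After round 1: 3 messages still in flight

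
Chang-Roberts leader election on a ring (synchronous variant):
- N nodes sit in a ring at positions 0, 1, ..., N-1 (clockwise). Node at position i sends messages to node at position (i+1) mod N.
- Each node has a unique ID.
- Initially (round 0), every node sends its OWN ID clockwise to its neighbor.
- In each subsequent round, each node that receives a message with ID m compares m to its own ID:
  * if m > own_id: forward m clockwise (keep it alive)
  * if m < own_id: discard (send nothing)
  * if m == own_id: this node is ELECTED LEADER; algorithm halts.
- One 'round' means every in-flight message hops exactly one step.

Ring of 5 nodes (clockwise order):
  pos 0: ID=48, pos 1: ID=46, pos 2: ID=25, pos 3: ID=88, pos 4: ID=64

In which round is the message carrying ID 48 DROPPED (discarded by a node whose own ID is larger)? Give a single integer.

Answer: 3

Derivation:
Round 1: pos1(id46) recv 48: fwd; pos2(id25) recv 46: fwd; pos3(id88) recv 25: drop; pos4(id64) recv 88: fwd; pos0(id48) recv 64: fwd
Round 2: pos2(id25) recv 48: fwd; pos3(id88) recv 46: drop; pos0(id48) recv 88: fwd; pos1(id46) recv 64: fwd
Round 3: pos3(id88) recv 48: drop; pos1(id46) recv 88: fwd; pos2(id25) recv 64: fwd
Round 4: pos2(id25) recv 88: fwd; pos3(id88) recv 64: drop
Round 5: pos3(id88) recv 88: ELECTED
Message ID 48 originates at pos 0; dropped at pos 3 in round 3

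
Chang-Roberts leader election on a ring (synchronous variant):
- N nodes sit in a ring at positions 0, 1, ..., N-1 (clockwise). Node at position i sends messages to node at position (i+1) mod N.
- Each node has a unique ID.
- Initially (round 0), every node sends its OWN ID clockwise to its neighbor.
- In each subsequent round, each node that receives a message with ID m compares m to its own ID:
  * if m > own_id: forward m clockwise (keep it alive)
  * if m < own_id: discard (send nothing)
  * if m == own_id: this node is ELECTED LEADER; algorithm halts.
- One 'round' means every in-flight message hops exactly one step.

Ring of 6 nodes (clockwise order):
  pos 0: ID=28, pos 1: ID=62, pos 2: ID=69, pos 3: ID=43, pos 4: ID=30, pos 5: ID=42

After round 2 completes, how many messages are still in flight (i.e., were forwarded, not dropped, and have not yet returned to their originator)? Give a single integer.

Answer: 2

Derivation:
Round 1: pos1(id62) recv 28: drop; pos2(id69) recv 62: drop; pos3(id43) recv 69: fwd; pos4(id30) recv 43: fwd; pos5(id42) recv 30: drop; pos0(id28) recv 42: fwd
Round 2: pos4(id30) recv 69: fwd; pos5(id42) recv 43: fwd; pos1(id62) recv 42: drop
After round 2: 2 messages still in flight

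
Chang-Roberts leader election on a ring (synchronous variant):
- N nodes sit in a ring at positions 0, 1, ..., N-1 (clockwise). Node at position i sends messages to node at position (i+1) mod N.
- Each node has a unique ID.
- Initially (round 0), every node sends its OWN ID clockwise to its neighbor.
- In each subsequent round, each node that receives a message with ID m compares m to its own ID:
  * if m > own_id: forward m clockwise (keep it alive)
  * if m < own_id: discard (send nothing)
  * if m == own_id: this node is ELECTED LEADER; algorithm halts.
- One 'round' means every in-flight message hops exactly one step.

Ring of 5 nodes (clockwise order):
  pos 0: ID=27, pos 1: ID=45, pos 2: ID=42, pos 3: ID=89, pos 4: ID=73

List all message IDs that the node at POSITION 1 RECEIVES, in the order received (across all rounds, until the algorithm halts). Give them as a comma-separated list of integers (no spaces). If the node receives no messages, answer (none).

Round 1: pos1(id45) recv 27: drop; pos2(id42) recv 45: fwd; pos3(id89) recv 42: drop; pos4(id73) recv 89: fwd; pos0(id27) recv 73: fwd
Round 2: pos3(id89) recv 45: drop; pos0(id27) recv 89: fwd; pos1(id45) recv 73: fwd
Round 3: pos1(id45) recv 89: fwd; pos2(id42) recv 73: fwd
Round 4: pos2(id42) recv 89: fwd; pos3(id89) recv 73: drop
Round 5: pos3(id89) recv 89: ELECTED

Answer: 27,73,89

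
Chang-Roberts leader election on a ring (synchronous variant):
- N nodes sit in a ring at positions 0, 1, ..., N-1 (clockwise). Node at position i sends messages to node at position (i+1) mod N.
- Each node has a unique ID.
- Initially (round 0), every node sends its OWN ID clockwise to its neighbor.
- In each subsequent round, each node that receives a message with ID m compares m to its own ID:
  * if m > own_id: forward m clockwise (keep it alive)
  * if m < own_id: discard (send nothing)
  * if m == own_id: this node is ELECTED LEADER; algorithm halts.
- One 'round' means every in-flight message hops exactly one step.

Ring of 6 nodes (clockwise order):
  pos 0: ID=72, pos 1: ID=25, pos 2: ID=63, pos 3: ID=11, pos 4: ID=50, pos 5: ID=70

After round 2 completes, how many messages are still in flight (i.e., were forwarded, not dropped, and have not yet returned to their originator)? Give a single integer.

Answer: 2

Derivation:
Round 1: pos1(id25) recv 72: fwd; pos2(id63) recv 25: drop; pos3(id11) recv 63: fwd; pos4(id50) recv 11: drop; pos5(id70) recv 50: drop; pos0(id72) recv 70: drop
Round 2: pos2(id63) recv 72: fwd; pos4(id50) recv 63: fwd
After round 2: 2 messages still in flight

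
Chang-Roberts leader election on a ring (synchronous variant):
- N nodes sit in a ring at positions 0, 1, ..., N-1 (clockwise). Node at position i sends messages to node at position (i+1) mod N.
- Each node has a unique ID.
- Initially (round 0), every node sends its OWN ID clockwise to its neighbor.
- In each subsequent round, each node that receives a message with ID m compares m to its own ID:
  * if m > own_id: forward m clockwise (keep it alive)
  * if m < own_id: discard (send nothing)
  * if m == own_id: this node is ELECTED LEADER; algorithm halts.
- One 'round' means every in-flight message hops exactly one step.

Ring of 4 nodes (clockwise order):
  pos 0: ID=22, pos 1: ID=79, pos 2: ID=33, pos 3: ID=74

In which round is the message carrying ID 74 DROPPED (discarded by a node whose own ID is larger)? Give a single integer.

Answer: 2

Derivation:
Round 1: pos1(id79) recv 22: drop; pos2(id33) recv 79: fwd; pos3(id74) recv 33: drop; pos0(id22) recv 74: fwd
Round 2: pos3(id74) recv 79: fwd; pos1(id79) recv 74: drop
Round 3: pos0(id22) recv 79: fwd
Round 4: pos1(id79) recv 79: ELECTED
Message ID 74 originates at pos 3; dropped at pos 1 in round 2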